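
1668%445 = 333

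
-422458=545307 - 967765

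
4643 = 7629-2986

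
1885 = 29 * 65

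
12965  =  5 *2593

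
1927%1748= 179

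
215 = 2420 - 2205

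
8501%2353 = 1442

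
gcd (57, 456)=57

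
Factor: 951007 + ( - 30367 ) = 920640= 2^6*3^1*5^1 * 7^1*137^1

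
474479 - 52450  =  422029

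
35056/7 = 5008 = 5008.00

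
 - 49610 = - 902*55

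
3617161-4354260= -737099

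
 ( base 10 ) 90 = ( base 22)42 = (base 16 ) 5a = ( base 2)1011010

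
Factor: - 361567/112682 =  - 661/206 = - 2^( - 1)*103^ ( - 1 )*661^1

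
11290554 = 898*12573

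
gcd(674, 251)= 1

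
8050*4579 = 36860950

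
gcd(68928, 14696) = 8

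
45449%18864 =7721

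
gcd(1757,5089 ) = 7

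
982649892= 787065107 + 195584785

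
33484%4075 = 884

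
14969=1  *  14969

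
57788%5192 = 676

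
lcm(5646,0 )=0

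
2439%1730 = 709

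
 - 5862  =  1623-7485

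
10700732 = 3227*3316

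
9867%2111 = 1423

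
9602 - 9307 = 295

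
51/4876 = 51/4876 = 0.01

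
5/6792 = 5/6792 = 0.00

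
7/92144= 7/92144 = 0.00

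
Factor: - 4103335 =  - 5^1*19^1 * 47^1 * 919^1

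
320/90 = 3 + 5/9 = 3.56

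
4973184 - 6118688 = -1145504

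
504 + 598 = 1102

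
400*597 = 238800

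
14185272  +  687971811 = 702157083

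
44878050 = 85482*525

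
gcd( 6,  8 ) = 2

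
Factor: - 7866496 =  - 2^7*11^1*37^1*151^1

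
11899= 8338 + 3561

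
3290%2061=1229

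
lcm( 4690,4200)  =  281400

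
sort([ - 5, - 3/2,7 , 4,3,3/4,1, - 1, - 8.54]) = [ - 8.54,- 5,- 3/2, - 1,3/4,1, 3, 4,7]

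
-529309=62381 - 591690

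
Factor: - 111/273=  - 37/91  =  - 7^( - 1)  *13^( -1)*37^1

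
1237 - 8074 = - 6837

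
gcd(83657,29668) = 1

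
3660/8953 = 3660/8953 = 0.41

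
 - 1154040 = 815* (  -  1416)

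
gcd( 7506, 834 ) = 834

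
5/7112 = 5/7112= 0.00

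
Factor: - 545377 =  - 7^1*17^1*4583^1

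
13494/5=13494/5 =2698.80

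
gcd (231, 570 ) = 3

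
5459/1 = 5459 = 5459.00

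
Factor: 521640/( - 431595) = -2^3*3^1*7^1*139^( - 1) = - 168/139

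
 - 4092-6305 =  - 10397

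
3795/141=26+ 43/47=26.91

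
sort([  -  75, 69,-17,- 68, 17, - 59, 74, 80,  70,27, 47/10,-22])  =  [  -  75, -68, - 59, - 22, - 17, 47/10,17  ,  27, 69, 70, 74, 80]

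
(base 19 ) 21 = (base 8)47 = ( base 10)39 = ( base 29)1A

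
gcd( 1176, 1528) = 8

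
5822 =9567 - 3745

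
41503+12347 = 53850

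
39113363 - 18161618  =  20951745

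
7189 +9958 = 17147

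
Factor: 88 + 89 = 177=3^1*59^1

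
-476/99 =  - 476/99 =- 4.81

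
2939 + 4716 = 7655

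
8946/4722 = 1491/787 = 1.89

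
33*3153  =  104049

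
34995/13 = 2691 + 12/13= 2691.92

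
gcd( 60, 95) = 5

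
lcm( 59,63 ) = 3717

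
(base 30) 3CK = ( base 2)110000001000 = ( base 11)2350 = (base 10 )3080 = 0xc08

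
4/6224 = 1/1556 = 0.00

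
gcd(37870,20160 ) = 70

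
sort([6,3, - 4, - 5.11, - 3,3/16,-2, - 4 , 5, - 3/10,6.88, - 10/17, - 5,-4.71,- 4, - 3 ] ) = [  -  5.11, - 5,-4.71,-4, - 4 ,  -  4 , - 3, - 3,  -  2, - 10/17,  -  3/10,3/16, 3,  5,6,  6.88]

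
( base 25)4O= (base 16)7C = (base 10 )124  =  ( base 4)1330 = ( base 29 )48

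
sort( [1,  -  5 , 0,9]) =[ - 5, 0, 1, 9]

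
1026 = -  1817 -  - 2843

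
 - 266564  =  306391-572955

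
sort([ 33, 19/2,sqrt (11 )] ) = [ sqrt(11), 19/2, 33]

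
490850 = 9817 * 50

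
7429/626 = 7429/626=11.87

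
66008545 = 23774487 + 42234058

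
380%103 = 71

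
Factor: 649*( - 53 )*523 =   -  11^1 *53^1 * 59^1* 523^1  =  -17989631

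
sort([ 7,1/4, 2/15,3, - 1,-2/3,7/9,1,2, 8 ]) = [ - 1, - 2/3,2/15,1/4,7/9, 1,2,  3,7,8 ]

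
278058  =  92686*3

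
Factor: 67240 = 2^3*5^1*41^2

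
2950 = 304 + 2646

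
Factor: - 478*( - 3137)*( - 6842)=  - 10259483212 = - 2^2*11^1 * 239^1*311^1 * 3137^1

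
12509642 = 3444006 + 9065636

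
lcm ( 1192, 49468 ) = 98936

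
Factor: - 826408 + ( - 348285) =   -  1174693 = - 13^1*109^1* 829^1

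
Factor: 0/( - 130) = 0 = 0^1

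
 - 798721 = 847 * ( - 943)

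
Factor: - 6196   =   - 2^2 * 1549^1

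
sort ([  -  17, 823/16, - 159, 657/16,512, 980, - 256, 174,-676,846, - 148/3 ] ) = [ - 676, - 256, - 159 ,-148/3, - 17,657/16,823/16,  174, 512,846,980 ] 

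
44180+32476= 76656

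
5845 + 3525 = 9370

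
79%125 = 79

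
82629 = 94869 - 12240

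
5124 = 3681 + 1443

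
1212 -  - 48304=49516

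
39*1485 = 57915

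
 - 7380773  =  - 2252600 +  - 5128173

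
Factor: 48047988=2^2*3^1*4003999^1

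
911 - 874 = 37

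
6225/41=151  +  34/41 =151.83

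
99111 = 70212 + 28899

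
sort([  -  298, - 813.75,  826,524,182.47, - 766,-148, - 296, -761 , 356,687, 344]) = [ - 813.75, -766,  -  761,-298, - 296 , - 148,  182.47,344 , 356,524 , 687,826 ]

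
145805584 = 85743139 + 60062445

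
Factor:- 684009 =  - 3^2 * 76001^1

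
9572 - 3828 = 5744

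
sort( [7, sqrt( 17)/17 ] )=[sqrt(17)/17,7] 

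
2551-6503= - 3952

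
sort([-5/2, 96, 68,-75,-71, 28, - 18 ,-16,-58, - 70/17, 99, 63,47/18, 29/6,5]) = [-75,-71, -58,-18 ,-16 , - 70/17, - 5/2, 47/18, 29/6, 5,28,63 , 68 , 96,99] 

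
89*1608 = 143112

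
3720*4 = 14880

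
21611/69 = 313 +14/69  =  313.20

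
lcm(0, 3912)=0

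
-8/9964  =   - 1  +  2489/2491 = - 0.00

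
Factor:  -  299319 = -3^1*17^1*5869^1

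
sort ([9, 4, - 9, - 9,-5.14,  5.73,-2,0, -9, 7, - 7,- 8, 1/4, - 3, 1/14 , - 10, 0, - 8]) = [  -  10,-9, - 9, - 9, - 8,  -  8, - 7 , - 5.14, - 3 ,-2, 0,0,  1/14 , 1/4, 4, 5.73,7,9]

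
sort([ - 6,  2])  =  [  -  6, 2 ] 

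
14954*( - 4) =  - 59816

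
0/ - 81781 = 0/1 = - 0.00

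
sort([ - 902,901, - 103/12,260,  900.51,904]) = [  -  902, - 103/12, 260,900.51, 901, 904 ]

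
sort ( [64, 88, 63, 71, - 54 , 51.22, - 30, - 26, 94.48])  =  [ - 54, -30,  -  26, 51.22, 63, 64,71 , 88, 94.48 ] 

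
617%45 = 32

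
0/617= 0= 0.00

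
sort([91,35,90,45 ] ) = [35, 45,90,91 ] 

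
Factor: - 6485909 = - 257^1 * 25237^1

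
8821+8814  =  17635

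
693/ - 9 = - 77  +  0/1 = - 77.00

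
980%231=56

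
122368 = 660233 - 537865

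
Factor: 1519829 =19^1*41^1  *1951^1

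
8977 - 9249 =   -  272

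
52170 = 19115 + 33055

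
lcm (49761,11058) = 99522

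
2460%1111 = 238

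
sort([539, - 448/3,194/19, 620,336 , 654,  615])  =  [ - 448/3,  194/19,  336,539, 615, 620,654] 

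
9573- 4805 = 4768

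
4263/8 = 532+7/8=532.88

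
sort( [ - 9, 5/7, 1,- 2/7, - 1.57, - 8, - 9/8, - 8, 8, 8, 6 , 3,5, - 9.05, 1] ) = [  -  9.05, - 9, - 8, - 8, - 1.57, - 9/8,  -  2/7,5/7, 1, 1,3, 5, 6 , 8  ,  8]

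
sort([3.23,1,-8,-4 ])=[ - 8, - 4,1 , 3.23 ]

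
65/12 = 65/12 = 5.42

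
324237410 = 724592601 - 400355191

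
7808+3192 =11000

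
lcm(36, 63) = 252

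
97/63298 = 97/63298  =  0.00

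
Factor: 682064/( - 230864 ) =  - 307^( - 1)*907^1 = -  907/307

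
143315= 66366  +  76949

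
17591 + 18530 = 36121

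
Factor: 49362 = 2^1*3^1*19^1*433^1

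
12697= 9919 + 2778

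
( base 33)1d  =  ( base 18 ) 2a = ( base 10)46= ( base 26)1k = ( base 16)2E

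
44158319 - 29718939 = 14439380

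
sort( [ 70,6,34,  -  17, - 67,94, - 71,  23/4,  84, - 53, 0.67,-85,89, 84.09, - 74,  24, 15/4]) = [ - 85 , - 74, - 71, - 67, - 53, -17, 0.67, 15/4,  23/4,6,  24,34, 70,  84,84.09, 89, 94]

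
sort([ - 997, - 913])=[ - 997, - 913]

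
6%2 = 0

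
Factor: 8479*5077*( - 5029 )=-47^1*61^1 * 107^1*139^1*5077^1 = - 216487803607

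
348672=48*7264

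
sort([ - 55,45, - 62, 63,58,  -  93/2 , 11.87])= [-62,- 55, - 93/2 , 11.87,45, 58, 63]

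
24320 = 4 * 6080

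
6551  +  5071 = 11622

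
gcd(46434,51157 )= 1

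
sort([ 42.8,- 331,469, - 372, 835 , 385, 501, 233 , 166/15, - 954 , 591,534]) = [  -  954, - 372, - 331 , 166/15 , 42.8,  233 , 385 , 469,501, 534, 591, 835]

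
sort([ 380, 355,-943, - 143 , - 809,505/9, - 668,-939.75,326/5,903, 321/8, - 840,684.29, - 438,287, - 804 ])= [ - 943 , - 939.75 , - 840, - 809, - 804, - 668,  -  438, - 143,  321/8, 505/9, 326/5 , 287,355 , 380 , 684.29 , 903] 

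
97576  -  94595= 2981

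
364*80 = 29120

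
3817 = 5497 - 1680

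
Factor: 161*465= 74865 = 3^1*5^1*7^1*23^1  *  31^1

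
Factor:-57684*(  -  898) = 51800232 = 2^3*3^1 * 11^1*19^1*23^1*449^1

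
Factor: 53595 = 3^3*5^1*397^1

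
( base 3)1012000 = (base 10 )864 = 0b1101100000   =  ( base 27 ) 150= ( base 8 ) 1540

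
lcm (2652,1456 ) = 74256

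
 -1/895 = - 1/895 = - 0.00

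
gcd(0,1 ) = 1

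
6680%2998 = 684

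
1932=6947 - 5015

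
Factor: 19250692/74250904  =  2^( - 1)*7^( - 1) *13^( - 1 )*  29^ ( - 1)*137^1*3517^(  -  1 ) * 35129^1 =4812673/18562726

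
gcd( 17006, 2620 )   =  2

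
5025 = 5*1005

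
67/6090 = 67/6090 = 0.01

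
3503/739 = 4+547/739 = 4.74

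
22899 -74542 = -51643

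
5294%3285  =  2009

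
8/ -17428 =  - 1 + 4355/4357  =  - 0.00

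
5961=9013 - 3052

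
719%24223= 719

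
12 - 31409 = - 31397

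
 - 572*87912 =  - 50285664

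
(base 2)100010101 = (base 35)7W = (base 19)eb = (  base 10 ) 277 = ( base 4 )10111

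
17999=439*41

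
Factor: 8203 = 13^1 *631^1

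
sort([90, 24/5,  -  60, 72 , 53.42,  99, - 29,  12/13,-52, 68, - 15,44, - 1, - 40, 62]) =[ - 60, - 52, - 40, - 29, - 15, - 1, 12/13,  24/5, 44,53.42, 62,68,72,  90 , 99]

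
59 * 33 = 1947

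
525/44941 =525/44941 = 0.01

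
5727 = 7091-1364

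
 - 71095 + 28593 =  - 42502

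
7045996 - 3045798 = 4000198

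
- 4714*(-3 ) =14142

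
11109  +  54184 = 65293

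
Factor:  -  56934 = - 2^1*3^2*3163^1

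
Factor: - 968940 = -2^2*3^2*5^1*7^1 * 769^1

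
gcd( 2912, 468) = 52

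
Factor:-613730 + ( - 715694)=  -  1329424 = - 2^4*83089^1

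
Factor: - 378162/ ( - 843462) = 3^1*149^1 * 997^( - 1 ) = 447/997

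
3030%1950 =1080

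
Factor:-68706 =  - 2^1* 3^2*11^1*347^1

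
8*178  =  1424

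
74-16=58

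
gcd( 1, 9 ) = 1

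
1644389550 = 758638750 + 885750800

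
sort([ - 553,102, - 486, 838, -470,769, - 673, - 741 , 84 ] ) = [ - 741, - 673, - 553,- 486,-470, 84, 102, 769 , 838]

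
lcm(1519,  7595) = 7595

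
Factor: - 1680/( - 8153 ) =2^4*3^1*5^1*7^1*31^( - 1)*263^( - 1)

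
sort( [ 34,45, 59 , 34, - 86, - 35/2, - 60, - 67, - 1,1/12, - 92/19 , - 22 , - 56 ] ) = [ - 86 ,  -  67, - 60, - 56, - 22, - 35/2  , - 92/19, - 1,1/12, 34, 34,45,59]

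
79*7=553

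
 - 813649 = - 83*9803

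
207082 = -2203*( - 94) 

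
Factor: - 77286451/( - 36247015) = 5^( - 1 ) * 7^( - 2 )*11^2 * 37^1*61^1*197^( - 1 )*283^1 * 751^( - 1 )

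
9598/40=4799/20 = 239.95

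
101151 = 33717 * 3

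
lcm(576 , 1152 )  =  1152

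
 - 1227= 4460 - 5687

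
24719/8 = 3089 + 7/8 = 3089.88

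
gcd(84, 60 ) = 12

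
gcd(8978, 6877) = 1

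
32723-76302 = -43579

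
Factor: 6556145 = 5^1*1311229^1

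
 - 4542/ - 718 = 6+ 117/359= 6.33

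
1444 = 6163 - 4719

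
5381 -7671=  -  2290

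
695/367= 695/367 = 1.89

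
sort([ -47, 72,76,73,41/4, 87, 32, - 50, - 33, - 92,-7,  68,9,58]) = [ - 92, - 50, - 47 ,  -  33,  -  7,9,41/4,32,  58,68,72,73,76,87]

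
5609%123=74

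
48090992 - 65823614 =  - 17732622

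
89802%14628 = 2034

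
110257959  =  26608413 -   -  83649546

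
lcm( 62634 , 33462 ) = 2442726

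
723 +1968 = 2691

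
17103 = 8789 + 8314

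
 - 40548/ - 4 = 10137/1 =10137.00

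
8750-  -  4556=13306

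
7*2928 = 20496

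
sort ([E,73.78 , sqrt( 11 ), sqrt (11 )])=[ E,sqrt (11), sqrt(11 ), 73.78]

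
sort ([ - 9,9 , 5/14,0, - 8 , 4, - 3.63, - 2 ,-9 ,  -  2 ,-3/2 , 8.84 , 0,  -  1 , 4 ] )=[  -  9, - 9, - 8, - 3.63, - 2,- 2, - 3/2, - 1,0,0,5/14 , 4,4,8.84,9 ] 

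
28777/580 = 49 + 357/580 = 49.62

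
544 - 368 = 176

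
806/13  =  62 = 62.00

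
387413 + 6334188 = 6721601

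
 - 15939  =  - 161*99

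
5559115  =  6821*815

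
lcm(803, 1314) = 14454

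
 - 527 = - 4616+4089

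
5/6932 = 5/6932  =  0.00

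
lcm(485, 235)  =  22795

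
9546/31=307 + 29/31=307.94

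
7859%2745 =2369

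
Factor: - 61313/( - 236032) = 2^(-9)*7^1*19^1 = 133/512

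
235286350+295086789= 530373139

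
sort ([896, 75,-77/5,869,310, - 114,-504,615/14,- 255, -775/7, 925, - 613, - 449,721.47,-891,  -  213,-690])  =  [  -  891,-690,-613,-504,  -  449, - 255, - 213,-114,-775/7,-77/5, 615/14,  75, 310, 721.47,869, 896,  925 ] 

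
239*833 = 199087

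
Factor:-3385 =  - 5^1*677^1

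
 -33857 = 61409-95266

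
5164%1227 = 256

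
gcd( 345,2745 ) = 15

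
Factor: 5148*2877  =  14810796 = 2^2*3^3*7^1*11^1*13^1*137^1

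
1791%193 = 54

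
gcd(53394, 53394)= 53394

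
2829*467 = 1321143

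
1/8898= 1/8898 = 0.00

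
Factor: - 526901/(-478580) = 2^( - 2) * 5^( - 1 ) * 29^1*18169^1*23929^( - 1)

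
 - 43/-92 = 43/92 = 0.47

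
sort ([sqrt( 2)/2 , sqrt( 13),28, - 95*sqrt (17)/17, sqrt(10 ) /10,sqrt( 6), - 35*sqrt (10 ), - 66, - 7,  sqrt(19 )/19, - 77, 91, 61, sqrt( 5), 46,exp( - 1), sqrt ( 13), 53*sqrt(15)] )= [ - 35*sqrt (10) , - 77, - 66, - 95*sqrt(17 ) /17,  -  7, sqrt(19)/19, sqrt ( 10 )/10,exp( - 1), sqrt ( 2) /2, sqrt( 5), sqrt( 6 ), sqrt (13),  sqrt(13 ), 28,46,61, 91, 53*sqrt( 15 ) ] 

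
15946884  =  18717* 852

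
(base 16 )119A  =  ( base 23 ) 8bl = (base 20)B56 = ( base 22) 96I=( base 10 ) 4506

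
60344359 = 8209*7351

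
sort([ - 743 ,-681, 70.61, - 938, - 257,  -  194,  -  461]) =[ - 938, - 743 , - 681, - 461,-257, - 194, 70.61 ]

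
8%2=0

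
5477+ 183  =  5660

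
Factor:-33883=- 31^1*1093^1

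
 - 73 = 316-389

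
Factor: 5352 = 2^3*3^1*223^1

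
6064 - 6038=26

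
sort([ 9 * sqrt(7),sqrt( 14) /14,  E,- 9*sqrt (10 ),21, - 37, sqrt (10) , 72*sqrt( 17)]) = [ - 37,- 9*sqrt(10),sqrt (14 )/14, E , sqrt(10),21,9*sqrt(7),72*sqrt(17 ) ]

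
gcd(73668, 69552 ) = 84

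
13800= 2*6900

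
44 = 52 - 8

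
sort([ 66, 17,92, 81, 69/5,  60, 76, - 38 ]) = [ - 38, 69/5,17, 60,  66, 76, 81, 92 ] 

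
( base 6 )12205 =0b11100001101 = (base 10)1805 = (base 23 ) 39b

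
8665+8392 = 17057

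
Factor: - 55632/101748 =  - 2^2*19^1*139^( - 1) = - 76/139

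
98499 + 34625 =133124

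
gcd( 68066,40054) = 2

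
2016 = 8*252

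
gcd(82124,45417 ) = 1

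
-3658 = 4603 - 8261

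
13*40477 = 526201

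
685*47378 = 32453930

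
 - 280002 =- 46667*6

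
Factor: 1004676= 2^2*3^1*29^1*2887^1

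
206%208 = 206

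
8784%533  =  256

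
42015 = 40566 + 1449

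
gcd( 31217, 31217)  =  31217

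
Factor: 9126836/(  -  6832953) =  - 2^2*3^( - 2)*43^1*47^1* 101^( - 1)*1129^1*7517^( - 1)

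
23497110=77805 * 302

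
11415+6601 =18016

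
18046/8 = 9023/4 = 2255.75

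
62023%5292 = 3811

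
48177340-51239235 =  -3061895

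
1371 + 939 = 2310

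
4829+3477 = 8306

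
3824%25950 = 3824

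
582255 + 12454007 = 13036262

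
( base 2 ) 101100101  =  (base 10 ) 357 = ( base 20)HH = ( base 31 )BG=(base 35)a7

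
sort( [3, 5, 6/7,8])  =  [6/7,3,  5 , 8]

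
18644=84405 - 65761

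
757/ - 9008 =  - 1+8251/9008  =  - 0.08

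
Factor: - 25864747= -67^1*386041^1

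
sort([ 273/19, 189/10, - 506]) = [ - 506, 273/19 , 189/10]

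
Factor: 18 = 2^1*3^2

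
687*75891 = 52137117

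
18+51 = 69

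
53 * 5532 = 293196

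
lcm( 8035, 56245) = 56245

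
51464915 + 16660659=68125574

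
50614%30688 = 19926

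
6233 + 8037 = 14270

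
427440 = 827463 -400023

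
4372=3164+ 1208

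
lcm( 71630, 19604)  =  1862380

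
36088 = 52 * 694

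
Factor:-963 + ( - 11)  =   - 974= - 2^1*487^1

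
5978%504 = 434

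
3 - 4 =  - 1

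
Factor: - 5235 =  - 3^1 *5^1*349^1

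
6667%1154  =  897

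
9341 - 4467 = 4874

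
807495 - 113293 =694202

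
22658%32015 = 22658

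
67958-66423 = 1535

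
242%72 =26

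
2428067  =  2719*893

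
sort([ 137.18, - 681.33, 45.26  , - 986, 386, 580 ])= [  -  986 , - 681.33,45.26 , 137.18, 386, 580]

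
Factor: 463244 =2^2*115811^1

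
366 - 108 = 258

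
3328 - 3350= - 22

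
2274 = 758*3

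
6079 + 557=6636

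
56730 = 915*62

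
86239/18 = 86239/18 = 4791.06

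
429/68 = 429/68 = 6.31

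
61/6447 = 61/6447 = 0.01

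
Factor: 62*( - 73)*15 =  - 2^1*3^1*5^1*31^1*73^1=- 67890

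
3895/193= 3895/193 = 20.18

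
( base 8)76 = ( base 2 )111110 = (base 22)2i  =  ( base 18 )38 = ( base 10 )62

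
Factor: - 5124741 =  - 3^1*  1708247^1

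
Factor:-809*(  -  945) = 3^3*5^1*7^1*809^1=764505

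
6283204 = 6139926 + 143278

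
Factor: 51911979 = 3^1*7^1  *  73^1 * 33863^1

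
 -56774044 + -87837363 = - 144611407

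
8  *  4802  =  38416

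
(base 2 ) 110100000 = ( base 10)416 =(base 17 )178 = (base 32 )d0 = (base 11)349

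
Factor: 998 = 2^1*499^1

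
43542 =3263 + 40279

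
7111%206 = 107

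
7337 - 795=6542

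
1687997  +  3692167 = 5380164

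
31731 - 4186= 27545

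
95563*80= 7645040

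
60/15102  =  10/2517 = 0.00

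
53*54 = 2862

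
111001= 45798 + 65203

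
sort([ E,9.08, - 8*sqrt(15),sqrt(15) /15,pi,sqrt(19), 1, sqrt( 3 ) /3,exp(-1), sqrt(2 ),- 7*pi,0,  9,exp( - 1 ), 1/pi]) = [-8 * sqrt( 15),-7*pi,  0,sqrt ( 15 ) /15 , 1/pi,  exp(-1),exp( - 1), sqrt(3)/3 , 1, sqrt(2 ),  E,pi,sqrt (19),  9,9.08]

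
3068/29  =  3068/29 = 105.79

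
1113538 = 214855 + 898683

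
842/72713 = 842/72713 = 0.01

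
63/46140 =21/15380= 0.00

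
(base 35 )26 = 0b1001100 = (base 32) 2c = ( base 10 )76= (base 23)37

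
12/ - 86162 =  - 1 + 43075/43081 = - 0.00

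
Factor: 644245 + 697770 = 5^1*268403^1 = 1342015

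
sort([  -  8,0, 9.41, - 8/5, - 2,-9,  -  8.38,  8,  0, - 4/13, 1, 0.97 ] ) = [ - 9,- 8.38 ,-8, - 2,  -  8/5,  -  4/13,0, 0, 0.97, 1,8,9.41]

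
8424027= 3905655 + 4518372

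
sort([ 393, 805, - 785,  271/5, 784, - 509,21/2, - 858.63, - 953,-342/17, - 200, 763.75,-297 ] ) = [ - 953, - 858.63, - 785, - 509, - 297, - 200,- 342/17, 21/2, 271/5, 393 , 763.75,784,  805 ]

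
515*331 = 170465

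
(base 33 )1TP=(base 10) 2071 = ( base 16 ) 817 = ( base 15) 931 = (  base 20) 53B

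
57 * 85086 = 4849902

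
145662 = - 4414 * (  -  33)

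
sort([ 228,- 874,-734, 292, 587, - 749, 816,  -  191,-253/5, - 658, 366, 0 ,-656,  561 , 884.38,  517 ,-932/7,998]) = [ - 874,-749, - 734, - 658,-656,  -  191,- 932/7, - 253/5,  0 , 228 , 292, 366,517, 561,  587 , 816, 884.38,998 ]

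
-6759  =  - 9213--2454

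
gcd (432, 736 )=16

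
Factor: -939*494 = - 463866= - 2^1*3^1 * 13^1 * 19^1*313^1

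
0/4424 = 0= 0.00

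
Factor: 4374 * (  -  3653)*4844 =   -  77398507368 = - 2^3*3^7*7^1*13^1*173^1*281^1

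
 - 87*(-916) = 79692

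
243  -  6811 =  - 6568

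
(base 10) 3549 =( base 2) 110111011101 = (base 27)4nc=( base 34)32D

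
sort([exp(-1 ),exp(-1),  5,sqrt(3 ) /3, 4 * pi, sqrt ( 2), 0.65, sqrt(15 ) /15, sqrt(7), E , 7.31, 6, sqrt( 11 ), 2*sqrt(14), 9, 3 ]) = [ sqrt(15 )/15 , exp(-1 ), exp ( - 1), sqrt(3 )/3, 0.65,sqrt(  2),sqrt( 7),E,3, sqrt( 11),5, 6, 7.31, 2*sqrt(14 ),  9, 4*pi ] 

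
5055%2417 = 221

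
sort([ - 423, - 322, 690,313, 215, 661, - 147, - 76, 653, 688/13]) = [ - 423, - 322, - 147, - 76, 688/13, 215, 313, 653  ,  661,690]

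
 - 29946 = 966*( -31)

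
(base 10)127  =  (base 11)106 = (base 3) 11201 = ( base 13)9a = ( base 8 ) 177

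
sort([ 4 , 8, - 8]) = [ - 8,  4,8]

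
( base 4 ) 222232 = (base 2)101010101110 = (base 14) dd4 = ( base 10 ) 2734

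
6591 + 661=7252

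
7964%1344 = 1244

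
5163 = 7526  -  2363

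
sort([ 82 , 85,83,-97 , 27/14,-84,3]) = [ - 97, - 84,27/14,3,82,83,  85 ]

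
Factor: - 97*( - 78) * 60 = 453960 =2^3*3^2*5^1 * 13^1 * 97^1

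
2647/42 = 63 + 1/42 =63.02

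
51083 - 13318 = 37765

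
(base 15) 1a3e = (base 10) 5684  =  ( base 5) 140214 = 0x1634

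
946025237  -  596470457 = 349554780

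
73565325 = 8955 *8215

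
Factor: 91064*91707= 8351206248= 2^3*3^1*7^1*11^1*397^1*11383^1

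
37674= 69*546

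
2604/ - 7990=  - 1302/3995 =-  0.33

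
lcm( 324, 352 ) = 28512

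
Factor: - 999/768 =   -  2^( - 8) * 3^2*37^1 = - 333/256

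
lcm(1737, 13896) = 13896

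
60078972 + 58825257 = 118904229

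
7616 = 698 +6918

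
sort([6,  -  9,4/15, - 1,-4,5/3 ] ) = [ - 9,  -  4, - 1,4/15, 5/3,6]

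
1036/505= 2 + 26/505= 2.05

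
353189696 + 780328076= 1133517772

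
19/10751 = 19/10751 = 0.00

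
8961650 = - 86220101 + 95181751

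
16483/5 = 16483/5  =  3296.60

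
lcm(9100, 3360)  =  218400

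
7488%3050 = 1388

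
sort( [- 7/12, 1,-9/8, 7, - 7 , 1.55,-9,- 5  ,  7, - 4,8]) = [-9, - 7, - 5, - 4,- 9/8, -7/12, 1, 1.55 , 7,7, 8]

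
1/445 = 1/445= 0.00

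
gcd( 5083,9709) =1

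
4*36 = 144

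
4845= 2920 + 1925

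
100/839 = 100/839 = 0.12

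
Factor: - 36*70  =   - 2520 = -2^3*3^2*5^1*7^1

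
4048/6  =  674+2/3=674.67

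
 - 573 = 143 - 716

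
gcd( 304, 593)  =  1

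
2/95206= 1/47603  =  0.00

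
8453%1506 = 923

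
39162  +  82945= 122107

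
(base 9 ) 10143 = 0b1101000011001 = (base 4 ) 1220121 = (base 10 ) 6681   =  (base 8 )15031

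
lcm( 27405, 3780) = 109620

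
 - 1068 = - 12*89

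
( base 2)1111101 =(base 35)3k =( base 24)55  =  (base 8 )175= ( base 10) 125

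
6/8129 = 6/8129 = 0.00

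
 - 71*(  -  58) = 4118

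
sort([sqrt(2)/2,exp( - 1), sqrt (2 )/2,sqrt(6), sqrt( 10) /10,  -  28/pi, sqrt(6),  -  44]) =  [ -44, - 28/pi, sqrt( 10)/10, exp (-1),sqrt ( 2 )/2,sqrt( 2 )/2,  sqrt( 6),sqrt( 6)]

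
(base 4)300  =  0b110000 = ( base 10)48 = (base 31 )1H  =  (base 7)66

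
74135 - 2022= 72113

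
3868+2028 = 5896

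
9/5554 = 9/5554 = 0.00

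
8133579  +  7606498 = 15740077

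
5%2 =1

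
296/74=4   =  4.00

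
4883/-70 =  - 4883/70 = - 69.76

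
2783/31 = 89 + 24/31=89.77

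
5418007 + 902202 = 6320209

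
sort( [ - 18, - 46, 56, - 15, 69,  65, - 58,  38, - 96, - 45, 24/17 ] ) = [ - 96, - 58, - 46, - 45, - 18, - 15,24/17, 38 , 56,  65, 69 ]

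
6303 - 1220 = 5083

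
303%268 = 35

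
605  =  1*605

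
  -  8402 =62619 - 71021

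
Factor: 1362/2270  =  3/5=3^1 * 5^( - 1 )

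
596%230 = 136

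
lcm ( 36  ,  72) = 72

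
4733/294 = 16+29/294=16.10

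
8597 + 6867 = 15464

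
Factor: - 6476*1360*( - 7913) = 2^6*5^1 * 17^1*41^1 * 193^1 * 1619^1 = 69692639680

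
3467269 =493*7033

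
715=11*65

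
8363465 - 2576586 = 5786879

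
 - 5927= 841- 6768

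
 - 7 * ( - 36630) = 256410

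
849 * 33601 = 28527249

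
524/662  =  262/331= 0.79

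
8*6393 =51144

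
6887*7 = 48209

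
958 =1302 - 344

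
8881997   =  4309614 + 4572383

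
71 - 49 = 22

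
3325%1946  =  1379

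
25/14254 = 25/14254 = 0.00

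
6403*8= 51224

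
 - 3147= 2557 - 5704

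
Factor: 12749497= 37^2*67^1*139^1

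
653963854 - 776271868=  - 122308014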